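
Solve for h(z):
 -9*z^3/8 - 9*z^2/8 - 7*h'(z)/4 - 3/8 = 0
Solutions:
 h(z) = C1 - 9*z^4/56 - 3*z^3/14 - 3*z/14


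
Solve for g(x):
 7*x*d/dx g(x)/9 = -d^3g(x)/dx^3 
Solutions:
 g(x) = C1 + Integral(C2*airyai(-21^(1/3)*x/3) + C3*airybi(-21^(1/3)*x/3), x)


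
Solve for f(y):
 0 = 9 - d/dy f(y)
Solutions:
 f(y) = C1 + 9*y


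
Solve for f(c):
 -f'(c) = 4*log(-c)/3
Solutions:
 f(c) = C1 - 4*c*log(-c)/3 + 4*c/3


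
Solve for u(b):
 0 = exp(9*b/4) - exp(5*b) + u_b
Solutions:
 u(b) = C1 - 4*exp(9*b/4)/9 + exp(5*b)/5


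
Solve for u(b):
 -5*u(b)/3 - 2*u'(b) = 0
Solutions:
 u(b) = C1*exp(-5*b/6)


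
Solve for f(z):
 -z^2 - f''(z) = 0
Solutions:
 f(z) = C1 + C2*z - z^4/12


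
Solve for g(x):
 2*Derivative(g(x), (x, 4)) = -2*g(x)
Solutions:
 g(x) = (C1*sin(sqrt(2)*x/2) + C2*cos(sqrt(2)*x/2))*exp(-sqrt(2)*x/2) + (C3*sin(sqrt(2)*x/2) + C4*cos(sqrt(2)*x/2))*exp(sqrt(2)*x/2)


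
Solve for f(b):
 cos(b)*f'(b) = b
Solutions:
 f(b) = C1 + Integral(b/cos(b), b)


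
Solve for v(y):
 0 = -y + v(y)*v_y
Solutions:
 v(y) = -sqrt(C1 + y^2)
 v(y) = sqrt(C1 + y^2)


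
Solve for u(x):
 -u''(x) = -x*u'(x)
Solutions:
 u(x) = C1 + C2*erfi(sqrt(2)*x/2)


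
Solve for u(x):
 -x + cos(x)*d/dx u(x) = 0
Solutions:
 u(x) = C1 + Integral(x/cos(x), x)


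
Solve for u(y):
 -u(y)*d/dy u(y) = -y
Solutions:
 u(y) = -sqrt(C1 + y^2)
 u(y) = sqrt(C1 + y^2)


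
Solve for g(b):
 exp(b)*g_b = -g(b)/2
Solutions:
 g(b) = C1*exp(exp(-b)/2)


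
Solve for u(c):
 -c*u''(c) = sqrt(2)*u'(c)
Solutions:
 u(c) = C1 + C2*c^(1 - sqrt(2))


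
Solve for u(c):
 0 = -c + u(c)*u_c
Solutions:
 u(c) = -sqrt(C1 + c^2)
 u(c) = sqrt(C1 + c^2)


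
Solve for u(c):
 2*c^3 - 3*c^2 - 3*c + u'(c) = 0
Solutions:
 u(c) = C1 - c^4/2 + c^3 + 3*c^2/2


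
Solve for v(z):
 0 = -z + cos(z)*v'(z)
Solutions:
 v(z) = C1 + Integral(z/cos(z), z)


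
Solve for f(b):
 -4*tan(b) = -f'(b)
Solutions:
 f(b) = C1 - 4*log(cos(b))


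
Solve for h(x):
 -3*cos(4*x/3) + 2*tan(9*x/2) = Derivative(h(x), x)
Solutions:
 h(x) = C1 - 4*log(cos(9*x/2))/9 - 9*sin(4*x/3)/4


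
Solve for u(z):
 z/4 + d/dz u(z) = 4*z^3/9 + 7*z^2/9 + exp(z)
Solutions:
 u(z) = C1 + z^4/9 + 7*z^3/27 - z^2/8 + exp(z)


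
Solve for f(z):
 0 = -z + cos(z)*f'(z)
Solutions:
 f(z) = C1 + Integral(z/cos(z), z)


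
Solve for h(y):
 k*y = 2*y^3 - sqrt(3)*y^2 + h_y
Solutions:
 h(y) = C1 + k*y^2/2 - y^4/2 + sqrt(3)*y^3/3


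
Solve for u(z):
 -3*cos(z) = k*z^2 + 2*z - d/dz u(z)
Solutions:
 u(z) = C1 + k*z^3/3 + z^2 + 3*sin(z)


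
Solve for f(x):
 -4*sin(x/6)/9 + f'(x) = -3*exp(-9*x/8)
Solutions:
 f(x) = C1 - 8*cos(x/6)/3 + 8*exp(-9*x/8)/3


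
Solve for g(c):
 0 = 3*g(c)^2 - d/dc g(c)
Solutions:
 g(c) = -1/(C1 + 3*c)


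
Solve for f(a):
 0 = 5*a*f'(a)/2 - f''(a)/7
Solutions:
 f(a) = C1 + C2*erfi(sqrt(35)*a/2)


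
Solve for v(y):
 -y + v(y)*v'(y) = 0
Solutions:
 v(y) = -sqrt(C1 + y^2)
 v(y) = sqrt(C1 + y^2)


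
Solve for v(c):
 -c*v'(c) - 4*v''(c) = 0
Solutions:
 v(c) = C1 + C2*erf(sqrt(2)*c/4)


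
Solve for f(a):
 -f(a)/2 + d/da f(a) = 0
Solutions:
 f(a) = C1*exp(a/2)


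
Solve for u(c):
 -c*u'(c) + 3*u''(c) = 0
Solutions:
 u(c) = C1 + C2*erfi(sqrt(6)*c/6)


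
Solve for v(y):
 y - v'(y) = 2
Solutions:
 v(y) = C1 + y^2/2 - 2*y


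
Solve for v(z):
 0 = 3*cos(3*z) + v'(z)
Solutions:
 v(z) = C1 - sin(3*z)


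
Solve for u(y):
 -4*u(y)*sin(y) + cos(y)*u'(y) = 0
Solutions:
 u(y) = C1/cos(y)^4


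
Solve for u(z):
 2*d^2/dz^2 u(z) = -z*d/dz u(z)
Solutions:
 u(z) = C1 + C2*erf(z/2)


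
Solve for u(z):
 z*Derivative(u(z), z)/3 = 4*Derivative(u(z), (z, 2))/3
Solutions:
 u(z) = C1 + C2*erfi(sqrt(2)*z/4)


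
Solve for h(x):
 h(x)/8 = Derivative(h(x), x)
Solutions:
 h(x) = C1*exp(x/8)


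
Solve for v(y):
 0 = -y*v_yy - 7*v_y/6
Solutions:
 v(y) = C1 + C2/y^(1/6)


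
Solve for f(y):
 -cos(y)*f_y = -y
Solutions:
 f(y) = C1 + Integral(y/cos(y), y)


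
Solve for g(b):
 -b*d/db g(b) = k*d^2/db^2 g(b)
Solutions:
 g(b) = C1 + C2*sqrt(k)*erf(sqrt(2)*b*sqrt(1/k)/2)


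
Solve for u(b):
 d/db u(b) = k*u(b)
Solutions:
 u(b) = C1*exp(b*k)


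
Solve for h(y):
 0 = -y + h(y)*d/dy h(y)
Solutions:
 h(y) = -sqrt(C1 + y^2)
 h(y) = sqrt(C1 + y^2)


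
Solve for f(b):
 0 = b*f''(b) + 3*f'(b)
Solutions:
 f(b) = C1 + C2/b^2


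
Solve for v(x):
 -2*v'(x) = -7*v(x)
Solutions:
 v(x) = C1*exp(7*x/2)


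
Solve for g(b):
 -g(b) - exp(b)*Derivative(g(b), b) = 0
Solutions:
 g(b) = C1*exp(exp(-b))


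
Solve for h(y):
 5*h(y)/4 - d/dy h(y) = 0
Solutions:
 h(y) = C1*exp(5*y/4)


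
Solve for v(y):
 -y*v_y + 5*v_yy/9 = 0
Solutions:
 v(y) = C1 + C2*erfi(3*sqrt(10)*y/10)


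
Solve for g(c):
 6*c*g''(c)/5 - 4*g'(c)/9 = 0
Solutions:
 g(c) = C1 + C2*c^(37/27)


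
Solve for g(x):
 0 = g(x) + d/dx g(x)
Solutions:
 g(x) = C1*exp(-x)


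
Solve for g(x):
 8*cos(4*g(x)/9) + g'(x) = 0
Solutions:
 8*x - 9*log(sin(4*g(x)/9) - 1)/8 + 9*log(sin(4*g(x)/9) + 1)/8 = C1


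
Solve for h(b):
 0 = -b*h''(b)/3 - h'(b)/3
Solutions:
 h(b) = C1 + C2*log(b)


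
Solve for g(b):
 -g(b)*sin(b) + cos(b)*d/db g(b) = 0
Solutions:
 g(b) = C1/cos(b)


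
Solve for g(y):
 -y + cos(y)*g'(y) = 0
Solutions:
 g(y) = C1 + Integral(y/cos(y), y)


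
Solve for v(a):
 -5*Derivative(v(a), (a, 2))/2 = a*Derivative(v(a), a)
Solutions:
 v(a) = C1 + C2*erf(sqrt(5)*a/5)


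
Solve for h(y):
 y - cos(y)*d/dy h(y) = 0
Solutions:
 h(y) = C1 + Integral(y/cos(y), y)


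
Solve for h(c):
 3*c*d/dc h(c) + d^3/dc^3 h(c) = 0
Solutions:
 h(c) = C1 + Integral(C2*airyai(-3^(1/3)*c) + C3*airybi(-3^(1/3)*c), c)


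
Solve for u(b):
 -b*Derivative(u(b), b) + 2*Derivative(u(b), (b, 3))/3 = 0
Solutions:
 u(b) = C1 + Integral(C2*airyai(2^(2/3)*3^(1/3)*b/2) + C3*airybi(2^(2/3)*3^(1/3)*b/2), b)


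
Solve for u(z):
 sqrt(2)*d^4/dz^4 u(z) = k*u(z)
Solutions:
 u(z) = C1*exp(-2^(7/8)*k^(1/4)*z/2) + C2*exp(2^(7/8)*k^(1/4)*z/2) + C3*exp(-2^(7/8)*I*k^(1/4)*z/2) + C4*exp(2^(7/8)*I*k^(1/4)*z/2)


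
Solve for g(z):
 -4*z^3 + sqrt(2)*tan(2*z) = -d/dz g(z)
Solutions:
 g(z) = C1 + z^4 + sqrt(2)*log(cos(2*z))/2


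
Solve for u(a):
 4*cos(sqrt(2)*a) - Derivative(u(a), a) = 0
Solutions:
 u(a) = C1 + 2*sqrt(2)*sin(sqrt(2)*a)


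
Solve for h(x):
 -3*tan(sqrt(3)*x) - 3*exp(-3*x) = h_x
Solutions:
 h(x) = C1 - sqrt(3)*log(tan(sqrt(3)*x)^2 + 1)/2 + exp(-3*x)


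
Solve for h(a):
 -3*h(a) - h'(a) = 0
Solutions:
 h(a) = C1*exp(-3*a)


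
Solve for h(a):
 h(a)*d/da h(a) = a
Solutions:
 h(a) = -sqrt(C1 + a^2)
 h(a) = sqrt(C1 + a^2)


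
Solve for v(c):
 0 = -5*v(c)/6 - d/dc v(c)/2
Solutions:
 v(c) = C1*exp(-5*c/3)


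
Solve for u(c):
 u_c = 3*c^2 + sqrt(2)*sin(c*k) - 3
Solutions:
 u(c) = C1 + c^3 - 3*c - sqrt(2)*cos(c*k)/k


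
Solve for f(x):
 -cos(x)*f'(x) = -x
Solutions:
 f(x) = C1 + Integral(x/cos(x), x)


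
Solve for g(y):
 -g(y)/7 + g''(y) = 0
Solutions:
 g(y) = C1*exp(-sqrt(7)*y/7) + C2*exp(sqrt(7)*y/7)


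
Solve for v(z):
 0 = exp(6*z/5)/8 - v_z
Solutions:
 v(z) = C1 + 5*exp(6*z/5)/48


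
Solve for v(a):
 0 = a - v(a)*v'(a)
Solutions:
 v(a) = -sqrt(C1 + a^2)
 v(a) = sqrt(C1 + a^2)


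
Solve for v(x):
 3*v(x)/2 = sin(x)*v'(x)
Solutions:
 v(x) = C1*(cos(x) - 1)^(3/4)/(cos(x) + 1)^(3/4)


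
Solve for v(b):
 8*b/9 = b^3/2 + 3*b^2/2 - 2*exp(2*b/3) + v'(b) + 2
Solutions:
 v(b) = C1 - b^4/8 - b^3/2 + 4*b^2/9 - 2*b + 3*exp(2*b/3)


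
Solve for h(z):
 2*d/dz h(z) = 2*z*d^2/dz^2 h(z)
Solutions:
 h(z) = C1 + C2*z^2


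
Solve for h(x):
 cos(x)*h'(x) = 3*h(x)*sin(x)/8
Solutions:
 h(x) = C1/cos(x)^(3/8)


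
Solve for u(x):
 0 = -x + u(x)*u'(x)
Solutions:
 u(x) = -sqrt(C1 + x^2)
 u(x) = sqrt(C1 + x^2)


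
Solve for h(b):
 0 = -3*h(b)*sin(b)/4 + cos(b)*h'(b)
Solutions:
 h(b) = C1/cos(b)^(3/4)


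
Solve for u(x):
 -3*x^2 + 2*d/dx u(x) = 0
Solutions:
 u(x) = C1 + x^3/2


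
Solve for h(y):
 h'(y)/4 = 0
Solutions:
 h(y) = C1


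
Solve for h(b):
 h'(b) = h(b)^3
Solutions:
 h(b) = -sqrt(2)*sqrt(-1/(C1 + b))/2
 h(b) = sqrt(2)*sqrt(-1/(C1 + b))/2


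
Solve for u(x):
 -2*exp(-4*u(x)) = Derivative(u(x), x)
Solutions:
 u(x) = log(-I*(C1 - 8*x)^(1/4))
 u(x) = log(I*(C1 - 8*x)^(1/4))
 u(x) = log(-(C1 - 8*x)^(1/4))
 u(x) = log(C1 - 8*x)/4


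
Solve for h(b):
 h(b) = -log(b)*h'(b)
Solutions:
 h(b) = C1*exp(-li(b))


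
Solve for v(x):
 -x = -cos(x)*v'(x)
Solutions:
 v(x) = C1 + Integral(x/cos(x), x)


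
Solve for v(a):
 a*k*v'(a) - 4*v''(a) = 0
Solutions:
 v(a) = Piecewise((-sqrt(2)*sqrt(pi)*C1*erf(sqrt(2)*a*sqrt(-k)/4)/sqrt(-k) - C2, (k > 0) | (k < 0)), (-C1*a - C2, True))


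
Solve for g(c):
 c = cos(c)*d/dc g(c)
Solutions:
 g(c) = C1 + Integral(c/cos(c), c)


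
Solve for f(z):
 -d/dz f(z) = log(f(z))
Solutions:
 li(f(z)) = C1 - z


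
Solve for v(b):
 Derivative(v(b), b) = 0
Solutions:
 v(b) = C1


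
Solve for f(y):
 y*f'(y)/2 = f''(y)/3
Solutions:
 f(y) = C1 + C2*erfi(sqrt(3)*y/2)


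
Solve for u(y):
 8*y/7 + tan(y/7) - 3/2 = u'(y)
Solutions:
 u(y) = C1 + 4*y^2/7 - 3*y/2 - 7*log(cos(y/7))


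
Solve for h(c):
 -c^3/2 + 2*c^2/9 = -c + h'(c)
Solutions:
 h(c) = C1 - c^4/8 + 2*c^3/27 + c^2/2


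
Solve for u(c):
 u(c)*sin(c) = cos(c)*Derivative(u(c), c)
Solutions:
 u(c) = C1/cos(c)


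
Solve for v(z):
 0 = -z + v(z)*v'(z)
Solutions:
 v(z) = -sqrt(C1 + z^2)
 v(z) = sqrt(C1 + z^2)


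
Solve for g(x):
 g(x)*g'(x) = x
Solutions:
 g(x) = -sqrt(C1 + x^2)
 g(x) = sqrt(C1 + x^2)


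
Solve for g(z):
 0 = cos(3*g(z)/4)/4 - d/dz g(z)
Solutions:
 -z/4 - 2*log(sin(3*g(z)/4) - 1)/3 + 2*log(sin(3*g(z)/4) + 1)/3 = C1


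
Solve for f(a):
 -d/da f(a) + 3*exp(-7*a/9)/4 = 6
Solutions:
 f(a) = C1 - 6*a - 27*exp(-7*a/9)/28


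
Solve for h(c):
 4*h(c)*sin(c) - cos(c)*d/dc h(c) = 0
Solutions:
 h(c) = C1/cos(c)^4


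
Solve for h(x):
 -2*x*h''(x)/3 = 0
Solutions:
 h(x) = C1 + C2*x


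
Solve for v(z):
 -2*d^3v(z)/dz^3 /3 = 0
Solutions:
 v(z) = C1 + C2*z + C3*z^2


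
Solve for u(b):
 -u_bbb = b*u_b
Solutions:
 u(b) = C1 + Integral(C2*airyai(-b) + C3*airybi(-b), b)


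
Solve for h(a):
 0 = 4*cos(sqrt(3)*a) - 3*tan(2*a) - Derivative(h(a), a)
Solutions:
 h(a) = C1 + 3*log(cos(2*a))/2 + 4*sqrt(3)*sin(sqrt(3)*a)/3


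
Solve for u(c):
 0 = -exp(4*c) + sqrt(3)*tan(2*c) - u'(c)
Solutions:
 u(c) = C1 - exp(4*c)/4 - sqrt(3)*log(cos(2*c))/2


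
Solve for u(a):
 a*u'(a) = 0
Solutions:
 u(a) = C1


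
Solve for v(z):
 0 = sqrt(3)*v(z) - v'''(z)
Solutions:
 v(z) = C3*exp(3^(1/6)*z) + (C1*sin(3^(2/3)*z/2) + C2*cos(3^(2/3)*z/2))*exp(-3^(1/6)*z/2)


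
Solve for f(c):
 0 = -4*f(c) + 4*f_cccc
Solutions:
 f(c) = C1*exp(-c) + C2*exp(c) + C3*sin(c) + C4*cos(c)


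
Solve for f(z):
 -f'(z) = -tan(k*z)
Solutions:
 f(z) = C1 + Piecewise((-log(cos(k*z))/k, Ne(k, 0)), (0, True))


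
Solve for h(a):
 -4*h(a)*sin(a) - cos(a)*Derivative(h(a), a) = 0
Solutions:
 h(a) = C1*cos(a)^4


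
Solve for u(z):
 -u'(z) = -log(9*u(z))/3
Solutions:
 -3*Integral(1/(log(_y) + 2*log(3)), (_y, u(z))) = C1 - z


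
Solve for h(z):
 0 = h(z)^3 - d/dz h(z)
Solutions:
 h(z) = -sqrt(2)*sqrt(-1/(C1 + z))/2
 h(z) = sqrt(2)*sqrt(-1/(C1 + z))/2


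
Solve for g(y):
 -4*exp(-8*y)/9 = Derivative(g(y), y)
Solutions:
 g(y) = C1 + exp(-8*y)/18


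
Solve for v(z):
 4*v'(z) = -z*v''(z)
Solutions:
 v(z) = C1 + C2/z^3


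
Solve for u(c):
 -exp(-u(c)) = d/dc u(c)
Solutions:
 u(c) = log(C1 - c)


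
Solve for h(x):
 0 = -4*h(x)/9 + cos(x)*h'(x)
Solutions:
 h(x) = C1*(sin(x) + 1)^(2/9)/(sin(x) - 1)^(2/9)


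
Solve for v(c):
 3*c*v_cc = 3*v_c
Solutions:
 v(c) = C1 + C2*c^2


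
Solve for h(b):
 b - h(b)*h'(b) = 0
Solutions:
 h(b) = -sqrt(C1 + b^2)
 h(b) = sqrt(C1 + b^2)


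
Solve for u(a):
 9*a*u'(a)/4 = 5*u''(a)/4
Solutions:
 u(a) = C1 + C2*erfi(3*sqrt(10)*a/10)


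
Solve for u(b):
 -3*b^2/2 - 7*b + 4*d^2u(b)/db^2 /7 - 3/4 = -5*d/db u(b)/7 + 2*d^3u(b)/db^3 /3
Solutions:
 u(b) = C1 + C2*exp(b*(6 - sqrt(246))/14) + C3*exp(b*(6 + sqrt(246))/14) + 7*b^3/10 + 161*b^2/50 - 91*b/500


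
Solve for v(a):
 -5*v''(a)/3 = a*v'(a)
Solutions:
 v(a) = C1 + C2*erf(sqrt(30)*a/10)


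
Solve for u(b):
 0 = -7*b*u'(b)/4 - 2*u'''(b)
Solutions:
 u(b) = C1 + Integral(C2*airyai(-7^(1/3)*b/2) + C3*airybi(-7^(1/3)*b/2), b)


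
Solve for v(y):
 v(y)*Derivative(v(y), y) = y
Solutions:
 v(y) = -sqrt(C1 + y^2)
 v(y) = sqrt(C1 + y^2)


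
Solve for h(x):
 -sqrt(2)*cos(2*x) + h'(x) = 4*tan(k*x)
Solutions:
 h(x) = C1 + 4*Piecewise((-log(cos(k*x))/k, Ne(k, 0)), (0, True)) + sqrt(2)*sin(2*x)/2


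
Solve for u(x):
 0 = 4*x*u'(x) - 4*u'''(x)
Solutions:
 u(x) = C1 + Integral(C2*airyai(x) + C3*airybi(x), x)


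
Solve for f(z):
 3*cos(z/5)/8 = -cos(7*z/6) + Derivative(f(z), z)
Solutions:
 f(z) = C1 + 15*sin(z/5)/8 + 6*sin(7*z/6)/7


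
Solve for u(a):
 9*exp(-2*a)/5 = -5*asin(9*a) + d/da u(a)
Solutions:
 u(a) = C1 + 5*a*asin(9*a) + 5*sqrt(1 - 81*a^2)/9 - 9*exp(-2*a)/10


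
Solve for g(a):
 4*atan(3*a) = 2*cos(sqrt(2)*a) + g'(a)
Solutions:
 g(a) = C1 + 4*a*atan(3*a) - 2*log(9*a^2 + 1)/3 - sqrt(2)*sin(sqrt(2)*a)


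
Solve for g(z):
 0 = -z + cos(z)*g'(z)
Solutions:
 g(z) = C1 + Integral(z/cos(z), z)


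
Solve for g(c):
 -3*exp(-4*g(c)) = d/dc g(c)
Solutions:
 g(c) = log(-I*(C1 - 12*c)^(1/4))
 g(c) = log(I*(C1 - 12*c)^(1/4))
 g(c) = log(-(C1 - 12*c)^(1/4))
 g(c) = log(C1 - 12*c)/4


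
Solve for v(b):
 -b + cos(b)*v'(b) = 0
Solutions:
 v(b) = C1 + Integral(b/cos(b), b)


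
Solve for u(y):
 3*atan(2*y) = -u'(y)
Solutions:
 u(y) = C1 - 3*y*atan(2*y) + 3*log(4*y^2 + 1)/4


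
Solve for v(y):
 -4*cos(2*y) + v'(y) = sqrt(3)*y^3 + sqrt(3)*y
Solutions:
 v(y) = C1 + sqrt(3)*y^4/4 + sqrt(3)*y^2/2 + 2*sin(2*y)


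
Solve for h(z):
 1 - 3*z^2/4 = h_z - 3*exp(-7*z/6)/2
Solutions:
 h(z) = C1 - z^3/4 + z - 9*exp(-7*z/6)/7


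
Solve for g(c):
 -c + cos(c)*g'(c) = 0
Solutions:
 g(c) = C1 + Integral(c/cos(c), c)


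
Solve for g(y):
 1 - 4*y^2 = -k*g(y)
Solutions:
 g(y) = (4*y^2 - 1)/k


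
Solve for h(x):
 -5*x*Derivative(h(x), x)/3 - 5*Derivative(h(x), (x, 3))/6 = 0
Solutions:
 h(x) = C1 + Integral(C2*airyai(-2^(1/3)*x) + C3*airybi(-2^(1/3)*x), x)


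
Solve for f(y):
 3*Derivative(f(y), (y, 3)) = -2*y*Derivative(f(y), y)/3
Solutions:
 f(y) = C1 + Integral(C2*airyai(-6^(1/3)*y/3) + C3*airybi(-6^(1/3)*y/3), y)


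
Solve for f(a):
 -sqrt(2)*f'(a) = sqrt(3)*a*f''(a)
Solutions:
 f(a) = C1 + C2*a^(1 - sqrt(6)/3)


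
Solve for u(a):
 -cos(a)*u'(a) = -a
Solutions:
 u(a) = C1 + Integral(a/cos(a), a)


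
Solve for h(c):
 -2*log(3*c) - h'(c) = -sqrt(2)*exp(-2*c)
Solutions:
 h(c) = C1 - 2*c*log(c) + 2*c*(1 - log(3)) - sqrt(2)*exp(-2*c)/2


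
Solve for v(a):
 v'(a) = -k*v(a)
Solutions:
 v(a) = C1*exp(-a*k)


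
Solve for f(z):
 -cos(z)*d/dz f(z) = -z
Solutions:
 f(z) = C1 + Integral(z/cos(z), z)


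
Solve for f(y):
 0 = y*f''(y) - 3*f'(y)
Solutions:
 f(y) = C1 + C2*y^4


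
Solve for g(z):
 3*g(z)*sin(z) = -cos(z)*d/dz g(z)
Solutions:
 g(z) = C1*cos(z)^3


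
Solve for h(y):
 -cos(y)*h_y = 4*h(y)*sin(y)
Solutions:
 h(y) = C1*cos(y)^4


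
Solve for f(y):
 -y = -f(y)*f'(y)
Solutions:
 f(y) = -sqrt(C1 + y^2)
 f(y) = sqrt(C1 + y^2)


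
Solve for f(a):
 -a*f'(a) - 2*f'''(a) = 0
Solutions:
 f(a) = C1 + Integral(C2*airyai(-2^(2/3)*a/2) + C3*airybi(-2^(2/3)*a/2), a)


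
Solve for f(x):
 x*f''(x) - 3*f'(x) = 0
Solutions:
 f(x) = C1 + C2*x^4


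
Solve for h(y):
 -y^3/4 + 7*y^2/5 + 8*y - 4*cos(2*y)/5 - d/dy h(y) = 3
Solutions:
 h(y) = C1 - y^4/16 + 7*y^3/15 + 4*y^2 - 3*y - 2*sin(2*y)/5


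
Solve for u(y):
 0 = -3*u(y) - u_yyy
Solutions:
 u(y) = C3*exp(-3^(1/3)*y) + (C1*sin(3^(5/6)*y/2) + C2*cos(3^(5/6)*y/2))*exp(3^(1/3)*y/2)


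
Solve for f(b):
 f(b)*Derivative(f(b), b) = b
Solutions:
 f(b) = -sqrt(C1 + b^2)
 f(b) = sqrt(C1 + b^2)


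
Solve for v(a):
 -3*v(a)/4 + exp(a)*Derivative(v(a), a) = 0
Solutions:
 v(a) = C1*exp(-3*exp(-a)/4)


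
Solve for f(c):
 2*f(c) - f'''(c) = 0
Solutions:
 f(c) = C3*exp(2^(1/3)*c) + (C1*sin(2^(1/3)*sqrt(3)*c/2) + C2*cos(2^(1/3)*sqrt(3)*c/2))*exp(-2^(1/3)*c/2)


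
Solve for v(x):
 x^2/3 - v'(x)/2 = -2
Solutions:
 v(x) = C1 + 2*x^3/9 + 4*x


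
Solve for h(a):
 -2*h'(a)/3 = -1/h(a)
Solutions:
 h(a) = -sqrt(C1 + 3*a)
 h(a) = sqrt(C1 + 3*a)


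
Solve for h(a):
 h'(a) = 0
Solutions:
 h(a) = C1


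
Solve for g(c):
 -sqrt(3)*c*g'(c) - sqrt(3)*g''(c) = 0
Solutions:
 g(c) = C1 + C2*erf(sqrt(2)*c/2)


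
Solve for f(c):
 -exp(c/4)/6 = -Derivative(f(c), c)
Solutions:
 f(c) = C1 + 2*exp(c/4)/3


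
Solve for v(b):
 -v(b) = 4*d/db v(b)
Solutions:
 v(b) = C1*exp(-b/4)


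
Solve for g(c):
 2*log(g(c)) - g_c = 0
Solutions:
 li(g(c)) = C1 + 2*c


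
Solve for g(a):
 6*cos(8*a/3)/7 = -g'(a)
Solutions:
 g(a) = C1 - 9*sin(8*a/3)/28


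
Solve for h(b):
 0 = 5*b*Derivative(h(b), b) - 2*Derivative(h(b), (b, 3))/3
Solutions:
 h(b) = C1 + Integral(C2*airyai(15^(1/3)*2^(2/3)*b/2) + C3*airybi(15^(1/3)*2^(2/3)*b/2), b)


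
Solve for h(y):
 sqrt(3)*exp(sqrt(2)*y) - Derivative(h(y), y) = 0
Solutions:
 h(y) = C1 + sqrt(6)*exp(sqrt(2)*y)/2


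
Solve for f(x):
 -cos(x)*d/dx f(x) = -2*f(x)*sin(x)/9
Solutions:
 f(x) = C1/cos(x)^(2/9)


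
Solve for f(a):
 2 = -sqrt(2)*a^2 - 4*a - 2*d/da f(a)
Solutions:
 f(a) = C1 - sqrt(2)*a^3/6 - a^2 - a


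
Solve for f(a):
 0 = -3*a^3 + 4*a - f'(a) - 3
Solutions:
 f(a) = C1 - 3*a^4/4 + 2*a^2 - 3*a


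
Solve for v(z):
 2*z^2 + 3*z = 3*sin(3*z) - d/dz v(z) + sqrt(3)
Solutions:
 v(z) = C1 - 2*z^3/3 - 3*z^2/2 + sqrt(3)*z - cos(3*z)


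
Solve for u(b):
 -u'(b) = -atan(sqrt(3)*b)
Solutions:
 u(b) = C1 + b*atan(sqrt(3)*b) - sqrt(3)*log(3*b^2 + 1)/6


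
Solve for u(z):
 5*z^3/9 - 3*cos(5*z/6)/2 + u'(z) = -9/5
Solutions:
 u(z) = C1 - 5*z^4/36 - 9*z/5 + 9*sin(5*z/6)/5


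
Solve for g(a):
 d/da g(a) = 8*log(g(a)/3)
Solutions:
 Integral(1/(-log(_y) + log(3)), (_y, g(a)))/8 = C1 - a


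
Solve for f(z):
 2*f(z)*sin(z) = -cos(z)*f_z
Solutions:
 f(z) = C1*cos(z)^2


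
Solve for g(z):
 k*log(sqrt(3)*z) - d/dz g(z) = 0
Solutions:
 g(z) = C1 + k*z*log(z) - k*z + k*z*log(3)/2


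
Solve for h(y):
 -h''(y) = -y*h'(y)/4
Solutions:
 h(y) = C1 + C2*erfi(sqrt(2)*y/4)


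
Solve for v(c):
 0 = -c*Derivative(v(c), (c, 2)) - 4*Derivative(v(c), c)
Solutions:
 v(c) = C1 + C2/c^3


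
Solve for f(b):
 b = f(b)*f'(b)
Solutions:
 f(b) = -sqrt(C1 + b^2)
 f(b) = sqrt(C1 + b^2)


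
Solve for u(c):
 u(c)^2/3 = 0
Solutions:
 u(c) = 0


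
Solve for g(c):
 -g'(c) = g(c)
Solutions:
 g(c) = C1*exp(-c)


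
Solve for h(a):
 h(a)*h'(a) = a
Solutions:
 h(a) = -sqrt(C1 + a^2)
 h(a) = sqrt(C1 + a^2)


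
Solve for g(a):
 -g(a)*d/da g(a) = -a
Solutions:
 g(a) = -sqrt(C1 + a^2)
 g(a) = sqrt(C1 + a^2)


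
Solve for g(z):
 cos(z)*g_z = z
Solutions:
 g(z) = C1 + Integral(z/cos(z), z)


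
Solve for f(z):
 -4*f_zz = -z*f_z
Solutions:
 f(z) = C1 + C2*erfi(sqrt(2)*z/4)


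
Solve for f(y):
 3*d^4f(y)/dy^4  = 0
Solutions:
 f(y) = C1 + C2*y + C3*y^2 + C4*y^3


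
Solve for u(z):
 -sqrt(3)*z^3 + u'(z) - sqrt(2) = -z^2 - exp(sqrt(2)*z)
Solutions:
 u(z) = C1 + sqrt(3)*z^4/4 - z^3/3 + sqrt(2)*z - sqrt(2)*exp(sqrt(2)*z)/2


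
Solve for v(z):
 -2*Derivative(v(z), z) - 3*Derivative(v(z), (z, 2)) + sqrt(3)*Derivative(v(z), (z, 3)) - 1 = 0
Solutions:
 v(z) = C1 + C2*exp(sqrt(3)*z*(3 - sqrt(9 + 8*sqrt(3)))/6) + C3*exp(sqrt(3)*z*(3 + sqrt(9 + 8*sqrt(3)))/6) - z/2


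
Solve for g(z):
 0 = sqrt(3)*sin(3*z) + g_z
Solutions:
 g(z) = C1 + sqrt(3)*cos(3*z)/3


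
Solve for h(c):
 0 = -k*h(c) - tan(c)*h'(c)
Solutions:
 h(c) = C1*exp(-k*log(sin(c)))


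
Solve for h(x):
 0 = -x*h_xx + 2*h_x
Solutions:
 h(x) = C1 + C2*x^3


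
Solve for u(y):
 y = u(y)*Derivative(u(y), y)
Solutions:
 u(y) = -sqrt(C1 + y^2)
 u(y) = sqrt(C1 + y^2)


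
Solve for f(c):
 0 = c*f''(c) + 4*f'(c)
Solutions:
 f(c) = C1 + C2/c^3


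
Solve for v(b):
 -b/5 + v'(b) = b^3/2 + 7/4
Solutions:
 v(b) = C1 + b^4/8 + b^2/10 + 7*b/4


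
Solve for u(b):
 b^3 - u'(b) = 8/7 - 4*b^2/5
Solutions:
 u(b) = C1 + b^4/4 + 4*b^3/15 - 8*b/7


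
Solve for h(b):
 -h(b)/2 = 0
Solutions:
 h(b) = 0


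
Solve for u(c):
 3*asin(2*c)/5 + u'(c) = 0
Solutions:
 u(c) = C1 - 3*c*asin(2*c)/5 - 3*sqrt(1 - 4*c^2)/10


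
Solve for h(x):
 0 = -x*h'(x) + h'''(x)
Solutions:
 h(x) = C1 + Integral(C2*airyai(x) + C3*airybi(x), x)


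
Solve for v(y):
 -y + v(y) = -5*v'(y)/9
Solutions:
 v(y) = C1*exp(-9*y/5) + y - 5/9


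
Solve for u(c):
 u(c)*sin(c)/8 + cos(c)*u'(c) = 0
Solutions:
 u(c) = C1*cos(c)^(1/8)


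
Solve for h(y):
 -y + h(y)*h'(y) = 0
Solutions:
 h(y) = -sqrt(C1 + y^2)
 h(y) = sqrt(C1 + y^2)


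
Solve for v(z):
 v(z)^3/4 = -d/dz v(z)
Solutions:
 v(z) = -sqrt(2)*sqrt(-1/(C1 - z))
 v(z) = sqrt(2)*sqrt(-1/(C1 - z))


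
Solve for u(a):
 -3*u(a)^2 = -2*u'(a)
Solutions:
 u(a) = -2/(C1 + 3*a)


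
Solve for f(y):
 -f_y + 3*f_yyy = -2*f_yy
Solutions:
 f(y) = C1 + C2*exp(-y) + C3*exp(y/3)


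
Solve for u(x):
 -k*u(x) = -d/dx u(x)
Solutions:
 u(x) = C1*exp(k*x)


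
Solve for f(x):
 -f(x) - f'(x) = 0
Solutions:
 f(x) = C1*exp(-x)


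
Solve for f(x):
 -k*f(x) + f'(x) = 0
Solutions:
 f(x) = C1*exp(k*x)


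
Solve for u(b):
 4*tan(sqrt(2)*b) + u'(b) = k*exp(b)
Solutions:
 u(b) = C1 + k*exp(b) + 2*sqrt(2)*log(cos(sqrt(2)*b))


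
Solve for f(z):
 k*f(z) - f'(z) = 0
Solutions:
 f(z) = C1*exp(k*z)


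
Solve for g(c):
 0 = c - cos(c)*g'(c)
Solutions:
 g(c) = C1 + Integral(c/cos(c), c)


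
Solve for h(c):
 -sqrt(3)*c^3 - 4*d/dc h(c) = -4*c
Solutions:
 h(c) = C1 - sqrt(3)*c^4/16 + c^2/2


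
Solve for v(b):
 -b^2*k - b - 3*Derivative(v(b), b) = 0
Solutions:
 v(b) = C1 - b^3*k/9 - b^2/6


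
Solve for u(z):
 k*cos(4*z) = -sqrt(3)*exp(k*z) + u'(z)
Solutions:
 u(z) = C1 + k*sin(4*z)/4 + sqrt(3)*exp(k*z)/k


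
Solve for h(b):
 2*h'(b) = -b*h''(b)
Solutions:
 h(b) = C1 + C2/b


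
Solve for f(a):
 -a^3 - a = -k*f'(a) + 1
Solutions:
 f(a) = C1 + a^4/(4*k) + a^2/(2*k) + a/k


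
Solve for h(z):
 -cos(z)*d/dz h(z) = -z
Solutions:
 h(z) = C1 + Integral(z/cos(z), z)


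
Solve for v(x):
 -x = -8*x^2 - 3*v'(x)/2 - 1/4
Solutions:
 v(x) = C1 - 16*x^3/9 + x^2/3 - x/6


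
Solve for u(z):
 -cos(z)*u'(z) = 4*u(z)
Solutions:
 u(z) = C1*(sin(z)^2 - 2*sin(z) + 1)/(sin(z)^2 + 2*sin(z) + 1)


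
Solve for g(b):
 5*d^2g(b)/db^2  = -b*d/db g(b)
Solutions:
 g(b) = C1 + C2*erf(sqrt(10)*b/10)


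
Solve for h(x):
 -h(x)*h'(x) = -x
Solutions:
 h(x) = -sqrt(C1 + x^2)
 h(x) = sqrt(C1 + x^2)


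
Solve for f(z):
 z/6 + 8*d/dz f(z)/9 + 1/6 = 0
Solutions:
 f(z) = C1 - 3*z^2/32 - 3*z/16


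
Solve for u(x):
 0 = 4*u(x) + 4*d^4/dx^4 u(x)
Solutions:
 u(x) = (C1*sin(sqrt(2)*x/2) + C2*cos(sqrt(2)*x/2))*exp(-sqrt(2)*x/2) + (C3*sin(sqrt(2)*x/2) + C4*cos(sqrt(2)*x/2))*exp(sqrt(2)*x/2)


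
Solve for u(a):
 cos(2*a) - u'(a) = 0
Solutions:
 u(a) = C1 + sin(2*a)/2


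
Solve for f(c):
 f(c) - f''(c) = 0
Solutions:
 f(c) = C1*exp(-c) + C2*exp(c)


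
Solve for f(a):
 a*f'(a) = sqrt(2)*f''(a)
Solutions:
 f(a) = C1 + C2*erfi(2^(1/4)*a/2)


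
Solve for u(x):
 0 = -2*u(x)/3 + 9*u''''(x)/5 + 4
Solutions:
 u(x) = C1*exp(-30^(1/4)*x/3) + C2*exp(30^(1/4)*x/3) + C3*sin(30^(1/4)*x/3) + C4*cos(30^(1/4)*x/3) + 6


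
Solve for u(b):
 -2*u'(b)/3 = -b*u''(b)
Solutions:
 u(b) = C1 + C2*b^(5/3)


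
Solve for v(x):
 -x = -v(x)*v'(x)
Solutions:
 v(x) = -sqrt(C1 + x^2)
 v(x) = sqrt(C1 + x^2)


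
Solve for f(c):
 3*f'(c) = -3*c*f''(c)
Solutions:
 f(c) = C1 + C2*log(c)


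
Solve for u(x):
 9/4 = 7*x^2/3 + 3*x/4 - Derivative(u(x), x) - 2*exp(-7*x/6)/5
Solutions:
 u(x) = C1 + 7*x^3/9 + 3*x^2/8 - 9*x/4 + 12*exp(-7*x/6)/35


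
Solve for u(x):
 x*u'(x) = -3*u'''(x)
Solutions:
 u(x) = C1 + Integral(C2*airyai(-3^(2/3)*x/3) + C3*airybi(-3^(2/3)*x/3), x)


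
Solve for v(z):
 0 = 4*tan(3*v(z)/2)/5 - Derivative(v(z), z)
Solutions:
 v(z) = -2*asin(C1*exp(6*z/5))/3 + 2*pi/3
 v(z) = 2*asin(C1*exp(6*z/5))/3


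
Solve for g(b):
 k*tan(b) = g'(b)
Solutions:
 g(b) = C1 - k*log(cos(b))


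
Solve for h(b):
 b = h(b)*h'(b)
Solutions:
 h(b) = -sqrt(C1 + b^2)
 h(b) = sqrt(C1 + b^2)


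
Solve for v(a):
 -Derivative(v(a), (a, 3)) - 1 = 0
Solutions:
 v(a) = C1 + C2*a + C3*a^2 - a^3/6


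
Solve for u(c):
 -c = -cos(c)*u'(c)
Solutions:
 u(c) = C1 + Integral(c/cos(c), c)


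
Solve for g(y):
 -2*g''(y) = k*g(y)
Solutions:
 g(y) = C1*exp(-sqrt(2)*y*sqrt(-k)/2) + C2*exp(sqrt(2)*y*sqrt(-k)/2)


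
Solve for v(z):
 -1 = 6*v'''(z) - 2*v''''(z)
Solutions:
 v(z) = C1 + C2*z + C3*z^2 + C4*exp(3*z) - z^3/36


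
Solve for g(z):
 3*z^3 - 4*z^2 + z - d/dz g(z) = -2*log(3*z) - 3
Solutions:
 g(z) = C1 + 3*z^4/4 - 4*z^3/3 + z^2/2 + 2*z*log(z) + z + z*log(9)


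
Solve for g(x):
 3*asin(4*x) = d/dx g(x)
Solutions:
 g(x) = C1 + 3*x*asin(4*x) + 3*sqrt(1 - 16*x^2)/4


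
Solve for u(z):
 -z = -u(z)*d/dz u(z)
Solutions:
 u(z) = -sqrt(C1 + z^2)
 u(z) = sqrt(C1 + z^2)


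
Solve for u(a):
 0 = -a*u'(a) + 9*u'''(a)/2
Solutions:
 u(a) = C1 + Integral(C2*airyai(6^(1/3)*a/3) + C3*airybi(6^(1/3)*a/3), a)


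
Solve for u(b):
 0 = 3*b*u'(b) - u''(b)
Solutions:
 u(b) = C1 + C2*erfi(sqrt(6)*b/2)


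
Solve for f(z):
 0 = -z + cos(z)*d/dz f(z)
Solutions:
 f(z) = C1 + Integral(z/cos(z), z)


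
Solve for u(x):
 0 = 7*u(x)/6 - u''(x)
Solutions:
 u(x) = C1*exp(-sqrt(42)*x/6) + C2*exp(sqrt(42)*x/6)


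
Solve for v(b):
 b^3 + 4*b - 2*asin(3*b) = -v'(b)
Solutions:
 v(b) = C1 - b^4/4 - 2*b^2 + 2*b*asin(3*b) + 2*sqrt(1 - 9*b^2)/3


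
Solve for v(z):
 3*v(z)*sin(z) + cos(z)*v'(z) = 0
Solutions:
 v(z) = C1*cos(z)^3


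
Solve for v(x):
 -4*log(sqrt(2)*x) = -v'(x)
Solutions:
 v(x) = C1 + 4*x*log(x) - 4*x + x*log(4)


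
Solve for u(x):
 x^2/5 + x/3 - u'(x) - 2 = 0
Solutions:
 u(x) = C1 + x^3/15 + x^2/6 - 2*x


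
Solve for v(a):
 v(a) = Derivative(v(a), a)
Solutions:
 v(a) = C1*exp(a)


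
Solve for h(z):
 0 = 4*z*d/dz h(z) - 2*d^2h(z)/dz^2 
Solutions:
 h(z) = C1 + C2*erfi(z)


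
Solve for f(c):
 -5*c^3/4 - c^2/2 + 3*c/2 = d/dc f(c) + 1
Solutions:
 f(c) = C1 - 5*c^4/16 - c^3/6 + 3*c^2/4 - c


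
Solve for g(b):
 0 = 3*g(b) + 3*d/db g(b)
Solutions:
 g(b) = C1*exp(-b)


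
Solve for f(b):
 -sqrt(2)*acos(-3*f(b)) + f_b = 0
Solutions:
 Integral(1/acos(-3*_y), (_y, f(b))) = C1 + sqrt(2)*b


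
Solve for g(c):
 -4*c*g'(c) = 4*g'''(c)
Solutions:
 g(c) = C1 + Integral(C2*airyai(-c) + C3*airybi(-c), c)


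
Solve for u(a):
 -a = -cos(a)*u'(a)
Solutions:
 u(a) = C1 + Integral(a/cos(a), a)


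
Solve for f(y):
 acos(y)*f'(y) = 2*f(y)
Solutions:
 f(y) = C1*exp(2*Integral(1/acos(y), y))


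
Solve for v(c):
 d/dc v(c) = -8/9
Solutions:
 v(c) = C1 - 8*c/9


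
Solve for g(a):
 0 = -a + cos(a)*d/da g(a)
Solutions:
 g(a) = C1 + Integral(a/cos(a), a)


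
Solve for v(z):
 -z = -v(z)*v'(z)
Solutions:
 v(z) = -sqrt(C1 + z^2)
 v(z) = sqrt(C1 + z^2)


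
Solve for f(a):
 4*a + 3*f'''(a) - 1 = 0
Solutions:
 f(a) = C1 + C2*a + C3*a^2 - a^4/18 + a^3/18


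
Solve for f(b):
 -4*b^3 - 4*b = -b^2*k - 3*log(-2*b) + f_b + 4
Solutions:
 f(b) = C1 - b^4 + b^3*k/3 - 2*b^2 + 3*b*log(-b) + b*(-7 + 3*log(2))


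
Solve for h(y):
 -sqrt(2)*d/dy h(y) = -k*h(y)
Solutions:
 h(y) = C1*exp(sqrt(2)*k*y/2)


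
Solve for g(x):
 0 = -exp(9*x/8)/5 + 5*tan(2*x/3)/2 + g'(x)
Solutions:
 g(x) = C1 + 8*exp(9*x/8)/45 + 15*log(cos(2*x/3))/4


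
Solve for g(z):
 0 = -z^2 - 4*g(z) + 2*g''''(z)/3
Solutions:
 g(z) = C1*exp(-6^(1/4)*z) + C2*exp(6^(1/4)*z) + C3*sin(6^(1/4)*z) + C4*cos(6^(1/4)*z) - z^2/4


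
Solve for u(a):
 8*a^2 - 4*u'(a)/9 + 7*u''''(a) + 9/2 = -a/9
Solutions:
 u(a) = C1 + C4*exp(147^(1/3)*2^(2/3)*a/21) + 6*a^3 + a^2/8 + 81*a/8 + (C2*sin(14^(2/3)*3^(5/6)*a/42) + C3*cos(14^(2/3)*3^(5/6)*a/42))*exp(-147^(1/3)*2^(2/3)*a/42)


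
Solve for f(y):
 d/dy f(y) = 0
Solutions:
 f(y) = C1


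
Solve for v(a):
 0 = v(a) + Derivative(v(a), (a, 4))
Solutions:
 v(a) = (C1*sin(sqrt(2)*a/2) + C2*cos(sqrt(2)*a/2))*exp(-sqrt(2)*a/2) + (C3*sin(sqrt(2)*a/2) + C4*cos(sqrt(2)*a/2))*exp(sqrt(2)*a/2)


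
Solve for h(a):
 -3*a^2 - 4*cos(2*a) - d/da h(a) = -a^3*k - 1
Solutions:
 h(a) = C1 + a^4*k/4 - a^3 + a - 2*sin(2*a)


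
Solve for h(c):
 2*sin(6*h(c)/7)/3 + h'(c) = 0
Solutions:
 2*c/3 + 7*log(cos(6*h(c)/7) - 1)/12 - 7*log(cos(6*h(c)/7) + 1)/12 = C1


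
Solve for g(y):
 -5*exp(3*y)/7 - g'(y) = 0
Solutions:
 g(y) = C1 - 5*exp(3*y)/21


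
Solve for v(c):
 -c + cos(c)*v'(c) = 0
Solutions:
 v(c) = C1 + Integral(c/cos(c), c)


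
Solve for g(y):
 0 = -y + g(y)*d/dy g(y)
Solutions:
 g(y) = -sqrt(C1 + y^2)
 g(y) = sqrt(C1 + y^2)


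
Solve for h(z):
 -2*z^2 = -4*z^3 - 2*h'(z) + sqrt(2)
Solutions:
 h(z) = C1 - z^4/2 + z^3/3 + sqrt(2)*z/2


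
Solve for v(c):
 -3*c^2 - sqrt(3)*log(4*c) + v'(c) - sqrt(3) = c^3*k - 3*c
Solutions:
 v(c) = C1 + c^4*k/4 + c^3 - 3*c^2/2 + sqrt(3)*c*log(c) + 2*sqrt(3)*c*log(2)


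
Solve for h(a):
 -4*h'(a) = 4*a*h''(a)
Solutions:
 h(a) = C1 + C2*log(a)


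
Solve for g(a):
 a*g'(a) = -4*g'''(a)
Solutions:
 g(a) = C1 + Integral(C2*airyai(-2^(1/3)*a/2) + C3*airybi(-2^(1/3)*a/2), a)


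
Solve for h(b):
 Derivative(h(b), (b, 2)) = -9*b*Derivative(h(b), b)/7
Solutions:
 h(b) = C1 + C2*erf(3*sqrt(14)*b/14)


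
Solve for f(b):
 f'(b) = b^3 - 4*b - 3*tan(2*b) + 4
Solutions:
 f(b) = C1 + b^4/4 - 2*b^2 + 4*b + 3*log(cos(2*b))/2


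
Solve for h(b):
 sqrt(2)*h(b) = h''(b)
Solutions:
 h(b) = C1*exp(-2^(1/4)*b) + C2*exp(2^(1/4)*b)


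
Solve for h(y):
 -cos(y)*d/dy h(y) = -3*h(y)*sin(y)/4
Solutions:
 h(y) = C1/cos(y)^(3/4)


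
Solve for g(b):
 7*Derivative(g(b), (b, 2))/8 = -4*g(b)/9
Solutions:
 g(b) = C1*sin(4*sqrt(14)*b/21) + C2*cos(4*sqrt(14)*b/21)


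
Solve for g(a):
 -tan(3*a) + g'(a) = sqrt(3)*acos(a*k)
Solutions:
 g(a) = C1 + sqrt(3)*Piecewise((a*acos(a*k) - sqrt(-a^2*k^2 + 1)/k, Ne(k, 0)), (pi*a/2, True)) - log(cos(3*a))/3


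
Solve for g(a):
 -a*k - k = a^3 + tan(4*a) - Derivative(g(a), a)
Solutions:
 g(a) = C1 + a^4/4 + a^2*k/2 + a*k - log(cos(4*a))/4


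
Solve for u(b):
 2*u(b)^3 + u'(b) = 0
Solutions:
 u(b) = -sqrt(2)*sqrt(-1/(C1 - 2*b))/2
 u(b) = sqrt(2)*sqrt(-1/(C1 - 2*b))/2


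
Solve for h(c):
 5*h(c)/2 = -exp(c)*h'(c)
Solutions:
 h(c) = C1*exp(5*exp(-c)/2)


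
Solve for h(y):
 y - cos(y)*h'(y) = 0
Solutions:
 h(y) = C1 + Integral(y/cos(y), y)


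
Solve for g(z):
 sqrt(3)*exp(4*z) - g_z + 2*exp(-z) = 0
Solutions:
 g(z) = C1 + sqrt(3)*exp(4*z)/4 - 2*exp(-z)


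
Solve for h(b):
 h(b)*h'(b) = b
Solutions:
 h(b) = -sqrt(C1 + b^2)
 h(b) = sqrt(C1 + b^2)


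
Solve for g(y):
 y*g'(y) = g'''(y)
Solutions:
 g(y) = C1 + Integral(C2*airyai(y) + C3*airybi(y), y)


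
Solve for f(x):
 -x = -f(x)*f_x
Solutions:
 f(x) = -sqrt(C1 + x^2)
 f(x) = sqrt(C1 + x^2)


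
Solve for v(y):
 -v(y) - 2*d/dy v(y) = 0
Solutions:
 v(y) = C1*exp(-y/2)


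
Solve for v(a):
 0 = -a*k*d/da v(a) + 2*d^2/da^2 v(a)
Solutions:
 v(a) = Piecewise((-sqrt(pi)*C1*erf(a*sqrt(-k)/2)/sqrt(-k) - C2, (k > 0) | (k < 0)), (-C1*a - C2, True))


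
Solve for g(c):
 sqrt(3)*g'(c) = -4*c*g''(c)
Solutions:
 g(c) = C1 + C2*c^(1 - sqrt(3)/4)


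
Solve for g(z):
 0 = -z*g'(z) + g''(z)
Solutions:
 g(z) = C1 + C2*erfi(sqrt(2)*z/2)


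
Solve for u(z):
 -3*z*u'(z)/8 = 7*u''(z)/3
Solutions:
 u(z) = C1 + C2*erf(3*sqrt(7)*z/28)


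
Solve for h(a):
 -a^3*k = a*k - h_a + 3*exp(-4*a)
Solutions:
 h(a) = C1 + a^4*k/4 + a^2*k/2 - 3*exp(-4*a)/4


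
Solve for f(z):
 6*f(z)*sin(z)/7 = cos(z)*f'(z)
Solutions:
 f(z) = C1/cos(z)^(6/7)


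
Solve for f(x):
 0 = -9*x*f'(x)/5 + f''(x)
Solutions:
 f(x) = C1 + C2*erfi(3*sqrt(10)*x/10)


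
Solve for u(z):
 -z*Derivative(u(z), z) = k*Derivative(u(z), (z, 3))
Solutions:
 u(z) = C1 + Integral(C2*airyai(z*(-1/k)^(1/3)) + C3*airybi(z*(-1/k)^(1/3)), z)


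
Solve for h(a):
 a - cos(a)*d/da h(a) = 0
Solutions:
 h(a) = C1 + Integral(a/cos(a), a)


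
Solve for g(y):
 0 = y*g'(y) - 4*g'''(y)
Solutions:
 g(y) = C1 + Integral(C2*airyai(2^(1/3)*y/2) + C3*airybi(2^(1/3)*y/2), y)


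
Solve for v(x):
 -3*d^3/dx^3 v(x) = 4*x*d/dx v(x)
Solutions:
 v(x) = C1 + Integral(C2*airyai(-6^(2/3)*x/3) + C3*airybi(-6^(2/3)*x/3), x)


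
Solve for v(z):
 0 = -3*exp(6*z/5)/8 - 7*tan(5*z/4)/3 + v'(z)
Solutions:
 v(z) = C1 + 5*exp(6*z/5)/16 - 28*log(cos(5*z/4))/15


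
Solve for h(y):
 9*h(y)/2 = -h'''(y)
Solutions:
 h(y) = C3*exp(-6^(2/3)*y/2) + (C1*sin(3*2^(2/3)*3^(1/6)*y/4) + C2*cos(3*2^(2/3)*3^(1/6)*y/4))*exp(6^(2/3)*y/4)


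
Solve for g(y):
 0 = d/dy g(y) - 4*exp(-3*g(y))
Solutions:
 g(y) = log(C1 + 12*y)/3
 g(y) = log((-3^(1/3) - 3^(5/6)*I)*(C1 + 4*y)^(1/3)/2)
 g(y) = log((-3^(1/3) + 3^(5/6)*I)*(C1 + 4*y)^(1/3)/2)


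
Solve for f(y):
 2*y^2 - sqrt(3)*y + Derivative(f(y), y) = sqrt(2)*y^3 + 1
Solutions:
 f(y) = C1 + sqrt(2)*y^4/4 - 2*y^3/3 + sqrt(3)*y^2/2 + y


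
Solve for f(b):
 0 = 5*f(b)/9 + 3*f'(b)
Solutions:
 f(b) = C1*exp(-5*b/27)


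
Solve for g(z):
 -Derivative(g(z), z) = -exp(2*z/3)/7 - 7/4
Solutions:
 g(z) = C1 + 7*z/4 + 3*exp(2*z/3)/14


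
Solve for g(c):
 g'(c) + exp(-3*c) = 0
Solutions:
 g(c) = C1 + exp(-3*c)/3


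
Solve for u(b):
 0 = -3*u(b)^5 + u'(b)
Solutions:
 u(b) = -(-1/(C1 + 12*b))^(1/4)
 u(b) = (-1/(C1 + 12*b))^(1/4)
 u(b) = -I*(-1/(C1 + 12*b))^(1/4)
 u(b) = I*(-1/(C1 + 12*b))^(1/4)


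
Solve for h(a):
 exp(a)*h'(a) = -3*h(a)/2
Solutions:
 h(a) = C1*exp(3*exp(-a)/2)


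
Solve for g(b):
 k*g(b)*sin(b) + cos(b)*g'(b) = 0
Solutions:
 g(b) = C1*exp(k*log(cos(b)))


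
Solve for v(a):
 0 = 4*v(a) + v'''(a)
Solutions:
 v(a) = C3*exp(-2^(2/3)*a) + (C1*sin(2^(2/3)*sqrt(3)*a/2) + C2*cos(2^(2/3)*sqrt(3)*a/2))*exp(2^(2/3)*a/2)


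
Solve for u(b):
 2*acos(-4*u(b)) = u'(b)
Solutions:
 Integral(1/acos(-4*_y), (_y, u(b))) = C1 + 2*b


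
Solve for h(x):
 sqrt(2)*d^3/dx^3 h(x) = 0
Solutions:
 h(x) = C1 + C2*x + C3*x^2


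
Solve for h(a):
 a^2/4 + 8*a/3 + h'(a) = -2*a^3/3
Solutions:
 h(a) = C1 - a^4/6 - a^3/12 - 4*a^2/3


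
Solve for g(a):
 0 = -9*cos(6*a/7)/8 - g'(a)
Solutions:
 g(a) = C1 - 21*sin(6*a/7)/16


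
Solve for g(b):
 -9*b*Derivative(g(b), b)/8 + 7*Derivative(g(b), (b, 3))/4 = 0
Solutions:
 g(b) = C1 + Integral(C2*airyai(42^(2/3)*b/14) + C3*airybi(42^(2/3)*b/14), b)


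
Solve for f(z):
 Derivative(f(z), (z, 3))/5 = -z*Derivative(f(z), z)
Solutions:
 f(z) = C1 + Integral(C2*airyai(-5^(1/3)*z) + C3*airybi(-5^(1/3)*z), z)


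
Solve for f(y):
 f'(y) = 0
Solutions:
 f(y) = C1


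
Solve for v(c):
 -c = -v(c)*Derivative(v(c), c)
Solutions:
 v(c) = -sqrt(C1 + c^2)
 v(c) = sqrt(C1 + c^2)


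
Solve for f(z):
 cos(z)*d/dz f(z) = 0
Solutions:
 f(z) = C1


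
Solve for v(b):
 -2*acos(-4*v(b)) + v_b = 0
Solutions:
 Integral(1/acos(-4*_y), (_y, v(b))) = C1 + 2*b


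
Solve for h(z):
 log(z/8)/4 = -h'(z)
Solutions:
 h(z) = C1 - z*log(z)/4 + z/4 + 3*z*log(2)/4


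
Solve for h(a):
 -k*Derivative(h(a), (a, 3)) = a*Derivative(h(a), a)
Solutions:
 h(a) = C1 + Integral(C2*airyai(a*(-1/k)^(1/3)) + C3*airybi(a*(-1/k)^(1/3)), a)


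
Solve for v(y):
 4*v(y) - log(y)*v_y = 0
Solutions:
 v(y) = C1*exp(4*li(y))


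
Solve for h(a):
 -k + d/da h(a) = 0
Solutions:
 h(a) = C1 + a*k


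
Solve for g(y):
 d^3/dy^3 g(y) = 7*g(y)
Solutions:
 g(y) = C3*exp(7^(1/3)*y) + (C1*sin(sqrt(3)*7^(1/3)*y/2) + C2*cos(sqrt(3)*7^(1/3)*y/2))*exp(-7^(1/3)*y/2)


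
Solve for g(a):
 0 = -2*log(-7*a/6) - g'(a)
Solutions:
 g(a) = C1 - 2*a*log(-a) + 2*a*(-log(7) + 1 + log(6))


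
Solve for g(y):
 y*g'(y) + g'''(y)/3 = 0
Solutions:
 g(y) = C1 + Integral(C2*airyai(-3^(1/3)*y) + C3*airybi(-3^(1/3)*y), y)


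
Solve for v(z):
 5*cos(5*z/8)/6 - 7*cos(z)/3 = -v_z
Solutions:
 v(z) = C1 - 4*sin(5*z/8)/3 + 7*sin(z)/3


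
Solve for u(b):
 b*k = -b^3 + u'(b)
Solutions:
 u(b) = C1 + b^4/4 + b^2*k/2


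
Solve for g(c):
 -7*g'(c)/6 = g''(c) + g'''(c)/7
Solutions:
 g(c) = C1 + C2*exp(7*c*(-3 + sqrt(3))/6) + C3*exp(-7*c*(sqrt(3) + 3)/6)


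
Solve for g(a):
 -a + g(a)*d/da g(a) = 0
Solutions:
 g(a) = -sqrt(C1 + a^2)
 g(a) = sqrt(C1 + a^2)


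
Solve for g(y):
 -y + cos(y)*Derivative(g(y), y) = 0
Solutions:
 g(y) = C1 + Integral(y/cos(y), y)


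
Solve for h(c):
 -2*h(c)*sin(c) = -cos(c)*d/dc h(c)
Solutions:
 h(c) = C1/cos(c)^2


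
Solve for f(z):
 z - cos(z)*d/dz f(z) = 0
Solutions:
 f(z) = C1 + Integral(z/cos(z), z)


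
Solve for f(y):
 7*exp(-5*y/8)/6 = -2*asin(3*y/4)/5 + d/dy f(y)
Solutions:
 f(y) = C1 + 2*y*asin(3*y/4)/5 + 2*sqrt(16 - 9*y^2)/15 - 28*exp(-5*y/8)/15


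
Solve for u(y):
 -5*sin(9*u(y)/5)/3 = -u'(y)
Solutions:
 -5*y/3 + 5*log(cos(9*u(y)/5) - 1)/18 - 5*log(cos(9*u(y)/5) + 1)/18 = C1


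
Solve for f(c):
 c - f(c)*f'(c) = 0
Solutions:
 f(c) = -sqrt(C1 + c^2)
 f(c) = sqrt(C1 + c^2)


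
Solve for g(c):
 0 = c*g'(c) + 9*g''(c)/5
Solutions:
 g(c) = C1 + C2*erf(sqrt(10)*c/6)


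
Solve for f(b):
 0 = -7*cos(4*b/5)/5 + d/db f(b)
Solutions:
 f(b) = C1 + 7*sin(4*b/5)/4


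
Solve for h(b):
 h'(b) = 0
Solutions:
 h(b) = C1


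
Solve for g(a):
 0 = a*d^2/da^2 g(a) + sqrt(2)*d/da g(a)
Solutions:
 g(a) = C1 + C2*a^(1 - sqrt(2))


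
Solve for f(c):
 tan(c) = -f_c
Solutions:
 f(c) = C1 + log(cos(c))


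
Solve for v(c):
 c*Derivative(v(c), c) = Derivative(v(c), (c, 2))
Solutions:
 v(c) = C1 + C2*erfi(sqrt(2)*c/2)


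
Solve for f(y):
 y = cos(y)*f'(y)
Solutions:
 f(y) = C1 + Integral(y/cos(y), y)


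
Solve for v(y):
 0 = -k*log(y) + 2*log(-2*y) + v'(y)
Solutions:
 v(y) = C1 + y*(k - 2)*log(y) + y*(-k - 2*log(2) + 2 - 2*I*pi)


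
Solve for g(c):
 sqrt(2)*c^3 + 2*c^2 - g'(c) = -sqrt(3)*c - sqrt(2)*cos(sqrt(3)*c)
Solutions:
 g(c) = C1 + sqrt(2)*c^4/4 + 2*c^3/3 + sqrt(3)*c^2/2 + sqrt(6)*sin(sqrt(3)*c)/3


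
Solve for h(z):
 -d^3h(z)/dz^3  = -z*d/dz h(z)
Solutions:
 h(z) = C1 + Integral(C2*airyai(z) + C3*airybi(z), z)
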